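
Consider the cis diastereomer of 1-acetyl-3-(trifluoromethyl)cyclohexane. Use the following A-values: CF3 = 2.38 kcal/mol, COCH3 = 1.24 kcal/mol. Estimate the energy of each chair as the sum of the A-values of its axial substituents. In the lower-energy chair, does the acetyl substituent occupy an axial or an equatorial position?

C1 and C3 have the same parity, so for the cis isomer the two substituents are e,e in one chair and a,a in the other.
Chair I (trifluoromethyl axial, acetyl axial): E = 3.62 kcal/mol.
Chair II (trifluoromethyl equatorial, acetyl equatorial): E = 0.00 kcal/mol.
Chair II is the more stable (lower-energy) conformer, and in that chair the acetyl group is equatorial.

equatorial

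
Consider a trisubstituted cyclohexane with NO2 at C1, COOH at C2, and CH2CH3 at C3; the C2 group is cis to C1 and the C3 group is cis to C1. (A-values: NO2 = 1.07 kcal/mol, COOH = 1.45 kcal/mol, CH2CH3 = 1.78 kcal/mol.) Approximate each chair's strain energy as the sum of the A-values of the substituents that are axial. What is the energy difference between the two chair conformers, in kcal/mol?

Chair I (nitro axial, carboxyl equatorial, ethyl axial): E = 2.85 kcal/mol.
Chair II (nitro equatorial, carboxyl axial, ethyl equatorial): E = 1.45 kcal/mol.
ΔE = 2.85 − 1.45 = 1.40 kcal/mol; chair II is more stable.

1.40 kcal/mol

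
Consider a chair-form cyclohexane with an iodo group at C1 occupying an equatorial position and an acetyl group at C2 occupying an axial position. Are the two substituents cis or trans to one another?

C1 and C2 have opposite parity, so their axial bonds point in opposite directions.
With opposite-parity carbons, two substituents on the same face are one axial and one equatorial; opposite faces give both axial or both equatorial.
Here the groups are equatorial/axial → same face → cis.

cis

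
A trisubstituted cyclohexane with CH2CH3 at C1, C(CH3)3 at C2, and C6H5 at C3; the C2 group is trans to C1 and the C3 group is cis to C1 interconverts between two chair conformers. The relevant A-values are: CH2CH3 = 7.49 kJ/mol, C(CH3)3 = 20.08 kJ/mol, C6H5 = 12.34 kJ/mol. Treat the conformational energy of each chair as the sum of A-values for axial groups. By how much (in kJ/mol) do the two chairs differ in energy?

Chair I (ethyl axial, tert-butyl axial, phenyl axial): E = 39.91 kJ/mol.
Chair II (ethyl equatorial, tert-butyl equatorial, phenyl equatorial): E = 0.00 kJ/mol.
ΔE = 39.91 − 0.00 = 39.91 kJ/mol; chair II is more stable.

39.91 kJ/mol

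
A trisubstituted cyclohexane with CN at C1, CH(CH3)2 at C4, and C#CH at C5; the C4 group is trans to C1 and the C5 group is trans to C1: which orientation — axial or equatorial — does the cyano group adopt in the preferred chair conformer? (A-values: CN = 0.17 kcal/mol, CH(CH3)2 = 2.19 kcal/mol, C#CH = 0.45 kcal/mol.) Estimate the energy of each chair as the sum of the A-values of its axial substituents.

equatorial

Chair I (cyano axial, isopropyl axial, ethynyl equatorial): E = 2.36 kcal/mol.
Chair II (cyano equatorial, isopropyl equatorial, ethynyl axial): E = 0.45 kcal/mol.
Chair II is the more stable (lower-energy) conformer, and in that chair the cyano group is equatorial.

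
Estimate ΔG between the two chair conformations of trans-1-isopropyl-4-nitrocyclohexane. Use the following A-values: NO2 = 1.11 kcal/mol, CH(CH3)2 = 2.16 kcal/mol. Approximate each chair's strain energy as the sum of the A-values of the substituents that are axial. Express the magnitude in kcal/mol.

3.27 kcal/mol

C1 and C4 have opposite parity, so for the trans isomer the two substituents are e,e in one chair and a,a in the other.
Chair I (nitro axial, isopropyl axial): E = 3.27 kcal/mol.
Chair II (nitro equatorial, isopropyl equatorial): E = 0.00 kcal/mol.
ΔE = 3.27 − 0.00 = 3.27 kcal/mol; chair II is more stable.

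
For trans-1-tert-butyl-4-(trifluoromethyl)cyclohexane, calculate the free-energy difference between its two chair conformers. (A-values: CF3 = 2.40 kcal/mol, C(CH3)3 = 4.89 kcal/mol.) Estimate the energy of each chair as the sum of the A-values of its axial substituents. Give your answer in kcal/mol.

C1 and C4 have opposite parity, so for the trans isomer the two substituents are e,e in one chair and a,a in the other.
Chair I (trifluoromethyl axial, tert-butyl axial): E = 7.29 kcal/mol.
Chair II (trifluoromethyl equatorial, tert-butyl equatorial): E = 0.00 kcal/mol.
ΔE = 7.29 − 0.00 = 7.29 kcal/mol; chair II is more stable.

7.29 kcal/mol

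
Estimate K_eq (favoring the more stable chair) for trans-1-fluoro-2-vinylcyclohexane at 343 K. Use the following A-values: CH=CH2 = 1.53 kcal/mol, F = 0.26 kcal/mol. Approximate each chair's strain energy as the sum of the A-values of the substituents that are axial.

K ≈ 13.8

C1 and C2 have opposite parity, so for the trans isomer the two substituents are e,e in one chair and a,a in the other.
Chair I (vinyl axial, fluoro axial): E = 1.79 kcal/mol; chair II (vinyl equatorial, fluoro equatorial): E = 0.00 kcal/mol.
ΔG = 1.79 kcal/mol between the two chairs.
K = exp(ΔG/RT) with R = 1.987×10⁻³ kcal mol⁻¹ K⁻¹ and T = 343 K gives K ≈ 13.8.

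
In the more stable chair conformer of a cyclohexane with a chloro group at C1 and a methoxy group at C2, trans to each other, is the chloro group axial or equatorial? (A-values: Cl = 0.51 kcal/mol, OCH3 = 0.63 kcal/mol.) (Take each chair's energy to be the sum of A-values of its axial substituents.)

equatorial

C1 and C2 have opposite parity, so for the trans isomer the two substituents are e,e in one chair and a,a in the other.
Chair I (chloro axial, methoxy axial): E = 1.14 kcal/mol.
Chair II (chloro equatorial, methoxy equatorial): E = 0.00 kcal/mol.
Chair II is the more stable (lower-energy) conformer, and in that chair the chloro group is equatorial.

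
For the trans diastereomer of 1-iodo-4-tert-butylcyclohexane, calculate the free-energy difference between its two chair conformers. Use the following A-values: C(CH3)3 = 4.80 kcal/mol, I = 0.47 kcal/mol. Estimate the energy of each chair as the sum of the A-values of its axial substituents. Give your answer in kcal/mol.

5.27 kcal/mol

C1 and C4 have opposite parity, so for the trans isomer the two substituents are e,e in one chair and a,a in the other.
Chair I (tert-butyl axial, iodo axial): E = 5.27 kcal/mol.
Chair II (tert-butyl equatorial, iodo equatorial): E = 0.00 kcal/mol.
ΔE = 5.27 − 0.00 = 5.27 kcal/mol; chair II is more stable.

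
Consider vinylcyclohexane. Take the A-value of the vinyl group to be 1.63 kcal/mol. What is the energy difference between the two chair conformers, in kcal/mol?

A monosubstituted cyclohexane has one chair with the vinyl group axial (E = A = 1.63 kcal/mol) and one with it equatorial (E = 0).
ΔE = 1.63 − 0 = 1.63 kcal/mol.

1.63 kcal/mol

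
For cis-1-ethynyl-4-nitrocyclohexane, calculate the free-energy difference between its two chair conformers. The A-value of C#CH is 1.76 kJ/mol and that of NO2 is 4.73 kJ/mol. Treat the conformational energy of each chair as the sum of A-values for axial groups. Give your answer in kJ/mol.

C1 and C4 have opposite parity, so for the cis isomer the two substituents are one axial and one equatorial in each chair.
Chair I (ethynyl axial, nitro equatorial): E = 1.76 kJ/mol.
Chair II (ethynyl equatorial, nitro axial): E = 4.73 kJ/mol.
ΔE = 4.73 − 1.76 = 2.97 kJ/mol; chair I is more stable.

2.97 kJ/mol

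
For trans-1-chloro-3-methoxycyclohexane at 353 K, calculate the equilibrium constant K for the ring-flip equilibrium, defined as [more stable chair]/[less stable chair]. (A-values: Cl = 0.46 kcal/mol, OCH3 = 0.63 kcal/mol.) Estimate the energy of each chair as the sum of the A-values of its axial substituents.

K ≈ 1.27

C1 and C3 have the same parity, so for the trans isomer the two substituents are one axial and one equatorial in each chair.
Chair I (chloro axial, methoxy equatorial): E = 0.46 kcal/mol; chair II (chloro equatorial, methoxy axial): E = 0.63 kcal/mol.
ΔG = 0.17 kcal/mol between the two chairs.
K = exp(ΔG/RT) with R = 1.987×10⁻³ kcal mol⁻¹ K⁻¹ and T = 353 K gives K ≈ 1.27.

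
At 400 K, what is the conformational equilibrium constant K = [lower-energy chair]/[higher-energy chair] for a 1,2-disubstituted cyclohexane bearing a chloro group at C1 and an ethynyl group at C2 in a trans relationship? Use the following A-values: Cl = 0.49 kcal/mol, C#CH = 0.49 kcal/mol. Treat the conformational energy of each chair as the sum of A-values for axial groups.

C1 and C2 have opposite parity, so for the trans isomer the two substituents are e,e in one chair and a,a in the other.
Chair I (chloro axial, ethynyl axial): E = 0.98 kcal/mol; chair II (chloro equatorial, ethynyl equatorial): E = 0.00 kcal/mol.
ΔG = 0.98 kcal/mol between the two chairs.
K = exp(ΔG/RT) with R = 1.987×10⁻³ kcal mol⁻¹ K⁻¹ and T = 400 K gives K ≈ 3.43.

K ≈ 3.43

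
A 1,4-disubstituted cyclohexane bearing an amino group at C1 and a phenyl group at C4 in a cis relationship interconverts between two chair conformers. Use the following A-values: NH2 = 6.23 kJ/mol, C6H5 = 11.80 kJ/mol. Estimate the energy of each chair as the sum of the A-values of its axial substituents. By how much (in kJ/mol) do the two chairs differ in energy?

C1 and C4 have opposite parity, so for the cis isomer the two substituents are one axial and one equatorial in each chair.
Chair I (amino axial, phenyl equatorial): E = 6.23 kJ/mol.
Chair II (amino equatorial, phenyl axial): E = 11.80 kJ/mol.
ΔE = 11.80 − 6.23 = 5.57 kJ/mol; chair I is more stable.

5.57 kJ/mol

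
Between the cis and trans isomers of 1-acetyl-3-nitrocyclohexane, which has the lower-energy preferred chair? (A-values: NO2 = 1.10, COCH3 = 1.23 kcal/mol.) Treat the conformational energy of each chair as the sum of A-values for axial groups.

At 1,3 positions (parity same): cis → (e,e or a,a); trans → (a,e or e,a).
Best chair for cis: E = 0.00 kcal/mol; best chair for trans: E = 1.10 kcal/mol.
The cis isomer is lower by 1.10 kcal/mol.

cis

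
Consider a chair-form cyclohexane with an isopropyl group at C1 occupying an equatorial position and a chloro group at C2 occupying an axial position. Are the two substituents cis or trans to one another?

cis

C1 and C2 have opposite parity, so their axial bonds point in opposite directions.
With opposite-parity carbons, two substituents on the same face are one axial and one equatorial; opposite faces give both axial or both equatorial.
Here the groups are equatorial/axial → same face → cis.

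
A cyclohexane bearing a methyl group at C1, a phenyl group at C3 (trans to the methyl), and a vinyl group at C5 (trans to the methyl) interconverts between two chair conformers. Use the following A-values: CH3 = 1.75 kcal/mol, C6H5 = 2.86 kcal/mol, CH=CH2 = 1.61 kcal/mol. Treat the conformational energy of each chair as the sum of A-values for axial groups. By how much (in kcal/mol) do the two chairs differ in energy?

2.72 kcal/mol

Chair I (methyl axial, phenyl equatorial, vinyl equatorial): E = 1.75 kcal/mol.
Chair II (methyl equatorial, phenyl axial, vinyl axial): E = 4.47 kcal/mol.
ΔE = 4.47 − 1.75 = 2.72 kcal/mol; chair I is more stable.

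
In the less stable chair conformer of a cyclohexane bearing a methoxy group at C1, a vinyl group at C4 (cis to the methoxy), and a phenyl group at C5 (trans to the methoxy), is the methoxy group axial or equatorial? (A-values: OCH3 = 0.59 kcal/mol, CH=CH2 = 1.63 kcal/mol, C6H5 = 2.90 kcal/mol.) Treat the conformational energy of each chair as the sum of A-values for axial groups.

equatorial

Chair I (methoxy axial, vinyl equatorial, phenyl equatorial): E = 0.59 kcal/mol.
Chair II (methoxy equatorial, vinyl axial, phenyl axial): E = 4.53 kcal/mol.
Chair II is the less stable (higher-energy) conformer, and in that chair the methoxy group is equatorial.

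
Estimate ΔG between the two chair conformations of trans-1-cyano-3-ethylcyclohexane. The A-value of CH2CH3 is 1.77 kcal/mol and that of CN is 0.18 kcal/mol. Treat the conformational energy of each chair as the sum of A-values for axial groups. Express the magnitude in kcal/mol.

1.59 kcal/mol

C1 and C3 have the same parity, so for the trans isomer the two substituents are one axial and one equatorial in each chair.
Chair I (ethyl axial, cyano equatorial): E = 1.77 kcal/mol.
Chair II (ethyl equatorial, cyano axial): E = 0.18 kcal/mol.
ΔE = 1.77 − 0.18 = 1.59 kcal/mol; chair II is more stable.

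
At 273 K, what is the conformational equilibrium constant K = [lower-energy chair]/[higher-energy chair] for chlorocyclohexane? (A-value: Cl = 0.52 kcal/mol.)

One chair has the chloro group axial (E = 0.52 kcal/mol) and the other has it equatorial (E = 0).
ΔG = 0.52 kcal/mol between the two chairs.
K = exp(ΔG/RT) with R = 1.987×10⁻³ kcal mol⁻¹ K⁻¹ and T = 273 K gives K ≈ 2.61.

K ≈ 2.61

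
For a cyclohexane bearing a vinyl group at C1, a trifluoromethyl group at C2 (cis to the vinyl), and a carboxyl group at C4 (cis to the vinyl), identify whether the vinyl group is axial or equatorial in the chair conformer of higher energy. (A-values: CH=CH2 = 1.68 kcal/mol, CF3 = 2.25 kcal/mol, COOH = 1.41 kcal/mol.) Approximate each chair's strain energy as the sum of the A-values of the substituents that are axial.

Chair I (vinyl axial, trifluoromethyl equatorial, carboxyl equatorial): E = 1.68 kcal/mol.
Chair II (vinyl equatorial, trifluoromethyl axial, carboxyl axial): E = 3.66 kcal/mol.
Chair II is the less stable (higher-energy) conformer, and in that chair the vinyl group is equatorial.

equatorial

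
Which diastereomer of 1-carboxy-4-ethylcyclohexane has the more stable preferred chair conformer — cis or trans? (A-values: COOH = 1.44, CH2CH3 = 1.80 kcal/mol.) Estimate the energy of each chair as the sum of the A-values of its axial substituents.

At 1,4 positions (parity opposite): cis → (a,e or e,a); trans → (e,e or a,a).
Best chair for cis: E = 1.44 kcal/mol; best chair for trans: E = 0.00 kcal/mol.
The trans isomer is lower by 1.44 kcal/mol.

trans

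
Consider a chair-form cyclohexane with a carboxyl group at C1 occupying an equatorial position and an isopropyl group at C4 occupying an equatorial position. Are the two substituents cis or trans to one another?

trans

C1 and C4 have opposite parity, so their axial bonds point in opposite directions.
With opposite-parity carbons, two substituents on the same face are one axial and one equatorial; opposite faces give both axial or both equatorial.
Here the groups are equatorial/equatorial → opposite face → trans.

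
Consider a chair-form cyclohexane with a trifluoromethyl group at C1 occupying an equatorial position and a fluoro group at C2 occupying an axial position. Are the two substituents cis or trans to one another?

cis

C1 and C2 have opposite parity, so their axial bonds point in opposite directions.
With opposite-parity carbons, two substituents on the same face are one axial and one equatorial; opposite faces give both axial or both equatorial.
Here the groups are equatorial/axial → same face → cis.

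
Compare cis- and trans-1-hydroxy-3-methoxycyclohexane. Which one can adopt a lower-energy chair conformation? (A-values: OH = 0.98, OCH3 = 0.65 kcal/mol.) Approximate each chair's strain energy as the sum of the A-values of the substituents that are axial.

cis

At 1,3 positions (parity same): cis → (e,e or a,a); trans → (a,e or e,a).
Best chair for cis: E = 0.00 kcal/mol; best chair for trans: E = 0.65 kcal/mol.
The cis isomer is lower by 0.65 kcal/mol.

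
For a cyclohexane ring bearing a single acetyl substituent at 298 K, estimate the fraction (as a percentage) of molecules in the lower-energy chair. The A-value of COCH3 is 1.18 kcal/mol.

One chair has the acetyl group axial (E = 1.18 kcal/mol) and the other has it equatorial (E = 0).
ΔG = 1.18 kcal/mol between the two chairs.
K = exp(ΔG/RT) with R = 1.987×10⁻³ kcal mol⁻¹ K⁻¹ and T = 298 K gives K ≈ 7.34.
Fraction in the lower-energy chair = K/(K+1) = 88.0%.

88.0%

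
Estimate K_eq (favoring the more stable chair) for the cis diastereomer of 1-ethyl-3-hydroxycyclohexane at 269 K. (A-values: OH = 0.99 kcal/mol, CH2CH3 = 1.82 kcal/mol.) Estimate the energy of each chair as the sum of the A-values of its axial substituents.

C1 and C3 have the same parity, so for the cis isomer the two substituents are e,e in one chair and a,a in the other.
Chair I (hydroxyl axial, ethyl axial): E = 2.81 kcal/mol; chair II (hydroxyl equatorial, ethyl equatorial): E = 0.00 kcal/mol.
ΔG = 2.81 kcal/mol between the two chairs.
K = exp(ΔG/RT) with R = 1.987×10⁻³ kcal mol⁻¹ K⁻¹ and T = 269 K gives K ≈ 192.

K ≈ 192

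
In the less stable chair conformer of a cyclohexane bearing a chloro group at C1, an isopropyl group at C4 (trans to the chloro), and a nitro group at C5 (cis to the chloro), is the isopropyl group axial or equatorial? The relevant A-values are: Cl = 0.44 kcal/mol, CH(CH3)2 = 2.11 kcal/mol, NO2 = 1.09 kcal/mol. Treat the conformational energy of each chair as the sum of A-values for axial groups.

Chair I (chloro axial, isopropyl axial, nitro axial): E = 3.64 kcal/mol.
Chair II (chloro equatorial, isopropyl equatorial, nitro equatorial): E = 0.00 kcal/mol.
Chair I is the less stable (higher-energy) conformer, and in that chair the isopropyl group is axial.

axial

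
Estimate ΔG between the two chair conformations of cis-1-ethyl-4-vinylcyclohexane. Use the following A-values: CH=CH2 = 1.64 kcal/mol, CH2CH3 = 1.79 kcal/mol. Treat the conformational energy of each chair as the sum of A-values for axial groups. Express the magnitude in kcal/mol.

0.15 kcal/mol

C1 and C4 have opposite parity, so for the cis isomer the two substituents are one axial and one equatorial in each chair.
Chair I (vinyl axial, ethyl equatorial): E = 1.64 kcal/mol.
Chair II (vinyl equatorial, ethyl axial): E = 1.79 kcal/mol.
ΔE = 1.79 − 1.64 = 0.15 kcal/mol; chair I is more stable.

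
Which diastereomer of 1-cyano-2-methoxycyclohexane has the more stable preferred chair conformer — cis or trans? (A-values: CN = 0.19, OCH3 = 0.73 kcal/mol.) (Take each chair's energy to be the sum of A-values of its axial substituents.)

trans

At 1,2 positions (parity opposite): cis → (a,e or e,a); trans → (e,e or a,a).
Best chair for cis: E = 0.19 kcal/mol; best chair for trans: E = 0.00 kcal/mol.
The trans isomer is lower by 0.19 kcal/mol.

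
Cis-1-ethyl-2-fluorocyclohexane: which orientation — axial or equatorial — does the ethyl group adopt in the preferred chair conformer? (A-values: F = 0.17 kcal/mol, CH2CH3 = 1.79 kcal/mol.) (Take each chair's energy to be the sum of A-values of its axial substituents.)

equatorial

C1 and C2 have opposite parity, so for the cis isomer the two substituents are one axial and one equatorial in each chair.
Chair I (fluoro axial, ethyl equatorial): E = 0.17 kcal/mol.
Chair II (fluoro equatorial, ethyl axial): E = 1.79 kcal/mol.
Chair I is the more stable (lower-energy) conformer, and in that chair the ethyl group is equatorial.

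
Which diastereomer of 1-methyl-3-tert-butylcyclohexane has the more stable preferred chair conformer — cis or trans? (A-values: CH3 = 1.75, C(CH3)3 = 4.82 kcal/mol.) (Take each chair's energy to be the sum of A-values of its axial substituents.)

cis

At 1,3 positions (parity same): cis → (e,e or a,a); trans → (a,e or e,a).
Best chair for cis: E = 0.00 kcal/mol; best chair for trans: E = 1.75 kcal/mol.
The cis isomer is lower by 1.75 kcal/mol.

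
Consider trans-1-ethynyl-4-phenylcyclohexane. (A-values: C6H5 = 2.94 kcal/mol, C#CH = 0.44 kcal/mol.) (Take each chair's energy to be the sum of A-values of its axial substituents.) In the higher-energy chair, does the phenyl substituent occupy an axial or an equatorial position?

axial

C1 and C4 have opposite parity, so for the trans isomer the two substituents are e,e in one chair and a,a in the other.
Chair I (phenyl axial, ethynyl axial): E = 3.38 kcal/mol.
Chair II (phenyl equatorial, ethynyl equatorial): E = 0.00 kcal/mol.
Chair I is the less stable (higher-energy) conformer, and in that chair the phenyl group is axial.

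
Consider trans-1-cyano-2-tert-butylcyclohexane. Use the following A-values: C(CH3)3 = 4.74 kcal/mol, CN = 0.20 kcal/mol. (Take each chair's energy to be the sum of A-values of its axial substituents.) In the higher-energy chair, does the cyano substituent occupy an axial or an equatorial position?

axial

C1 and C2 have opposite parity, so for the trans isomer the two substituents are e,e in one chair and a,a in the other.
Chair I (tert-butyl axial, cyano axial): E = 4.94 kcal/mol.
Chair II (tert-butyl equatorial, cyano equatorial): E = 0.00 kcal/mol.
Chair I is the less stable (higher-energy) conformer, and in that chair the cyano group is axial.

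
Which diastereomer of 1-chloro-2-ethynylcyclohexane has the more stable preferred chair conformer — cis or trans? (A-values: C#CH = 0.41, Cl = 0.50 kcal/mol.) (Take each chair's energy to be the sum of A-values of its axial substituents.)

trans

At 1,2 positions (parity opposite): cis → (a,e or e,a); trans → (e,e or a,a).
Best chair for cis: E = 0.41 kcal/mol; best chair for trans: E = 0.00 kcal/mol.
The trans isomer is lower by 0.41 kcal/mol.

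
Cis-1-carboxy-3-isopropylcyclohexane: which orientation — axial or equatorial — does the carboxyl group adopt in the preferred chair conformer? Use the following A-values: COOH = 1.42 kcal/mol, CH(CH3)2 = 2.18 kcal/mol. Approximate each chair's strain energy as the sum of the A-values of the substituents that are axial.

C1 and C3 have the same parity, so for the cis isomer the two substituents are e,e in one chair and a,a in the other.
Chair I (carboxyl axial, isopropyl axial): E = 3.60 kcal/mol.
Chair II (carboxyl equatorial, isopropyl equatorial): E = 0.00 kcal/mol.
Chair II is the more stable (lower-energy) conformer, and in that chair the carboxyl group is equatorial.

equatorial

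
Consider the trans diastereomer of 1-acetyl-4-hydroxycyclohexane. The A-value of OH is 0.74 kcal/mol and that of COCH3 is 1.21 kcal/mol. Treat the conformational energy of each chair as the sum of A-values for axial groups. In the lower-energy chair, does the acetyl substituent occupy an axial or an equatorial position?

C1 and C4 have opposite parity, so for the trans isomer the two substituents are e,e in one chair and a,a in the other.
Chair I (hydroxyl axial, acetyl axial): E = 1.95 kcal/mol.
Chair II (hydroxyl equatorial, acetyl equatorial): E = 0.00 kcal/mol.
Chair II is the more stable (lower-energy) conformer, and in that chair the acetyl group is equatorial.

equatorial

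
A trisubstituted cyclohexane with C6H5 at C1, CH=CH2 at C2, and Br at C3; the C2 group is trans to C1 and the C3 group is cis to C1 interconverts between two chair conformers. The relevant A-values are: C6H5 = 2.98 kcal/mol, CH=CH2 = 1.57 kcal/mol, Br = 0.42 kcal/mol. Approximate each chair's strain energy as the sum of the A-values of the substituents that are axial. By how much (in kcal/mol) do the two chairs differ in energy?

4.97 kcal/mol

Chair I (phenyl axial, vinyl axial, bromo axial): E = 4.97 kcal/mol.
Chair II (phenyl equatorial, vinyl equatorial, bromo equatorial): E = 0.00 kcal/mol.
ΔE = 4.97 − 0.00 = 4.97 kcal/mol; chair II is more stable.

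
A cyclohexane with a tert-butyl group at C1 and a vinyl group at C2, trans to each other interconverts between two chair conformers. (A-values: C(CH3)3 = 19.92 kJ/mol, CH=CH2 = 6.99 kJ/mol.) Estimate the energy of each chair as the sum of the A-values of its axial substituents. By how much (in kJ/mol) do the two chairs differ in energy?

26.91 kJ/mol

C1 and C2 have opposite parity, so for the trans isomer the two substituents are e,e in one chair and a,a in the other.
Chair I (tert-butyl axial, vinyl axial): E = 26.91 kJ/mol.
Chair II (tert-butyl equatorial, vinyl equatorial): E = 0.00 kJ/mol.
ΔE = 26.91 − 0.00 = 26.91 kJ/mol; chair II is more stable.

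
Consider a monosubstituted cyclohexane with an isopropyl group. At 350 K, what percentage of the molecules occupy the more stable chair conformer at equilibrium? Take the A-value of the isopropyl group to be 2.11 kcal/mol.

One chair has the isopropyl group axial (E = 2.11 kcal/mol) and the other has it equatorial (E = 0).
ΔG = 2.11 kcal/mol between the two chairs.
K = exp(ΔG/RT) with R = 1.987×10⁻³ kcal mol⁻¹ K⁻¹ and T = 350 K gives K ≈ 20.8.
Fraction in the lower-energy chair = K/(K+1) = 95.4%.

95.4%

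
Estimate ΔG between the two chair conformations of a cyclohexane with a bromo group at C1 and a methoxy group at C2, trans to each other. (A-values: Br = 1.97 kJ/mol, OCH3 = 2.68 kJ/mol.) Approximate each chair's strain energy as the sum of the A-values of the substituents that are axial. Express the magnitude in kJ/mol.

4.65 kJ/mol

C1 and C2 have opposite parity, so for the trans isomer the two substituents are e,e in one chair and a,a in the other.
Chair I (bromo axial, methoxy axial): E = 4.65 kJ/mol.
Chair II (bromo equatorial, methoxy equatorial): E = 0.00 kJ/mol.
ΔE = 4.65 − 0.00 = 4.65 kJ/mol; chair II is more stable.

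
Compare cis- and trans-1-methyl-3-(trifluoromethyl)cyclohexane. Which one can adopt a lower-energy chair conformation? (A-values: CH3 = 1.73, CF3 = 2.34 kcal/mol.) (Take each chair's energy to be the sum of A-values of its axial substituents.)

cis

At 1,3 positions (parity same): cis → (e,e or a,a); trans → (a,e or e,a).
Best chair for cis: E = 0.00 kcal/mol; best chair for trans: E = 1.73 kcal/mol.
The cis isomer is lower by 1.73 kcal/mol.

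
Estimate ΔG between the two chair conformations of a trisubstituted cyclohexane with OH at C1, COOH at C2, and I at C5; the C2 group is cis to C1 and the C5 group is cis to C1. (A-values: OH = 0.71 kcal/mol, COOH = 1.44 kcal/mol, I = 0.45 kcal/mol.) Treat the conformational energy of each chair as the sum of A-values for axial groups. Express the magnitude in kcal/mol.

Chair I (hydroxyl axial, carboxyl equatorial, iodo axial): E = 1.16 kcal/mol.
Chair II (hydroxyl equatorial, carboxyl axial, iodo equatorial): E = 1.44 kcal/mol.
ΔE = 1.44 − 1.16 = 0.28 kcal/mol; chair I is more stable.

0.28 kcal/mol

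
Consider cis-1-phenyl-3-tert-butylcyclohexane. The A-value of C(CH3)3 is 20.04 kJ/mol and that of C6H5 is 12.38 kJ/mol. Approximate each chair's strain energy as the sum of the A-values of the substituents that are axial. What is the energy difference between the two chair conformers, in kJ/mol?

C1 and C3 have the same parity, so for the cis isomer the two substituents are e,e in one chair and a,a in the other.
Chair I (tert-butyl axial, phenyl axial): E = 32.42 kJ/mol.
Chair II (tert-butyl equatorial, phenyl equatorial): E = 0.00 kJ/mol.
ΔE = 32.42 − 0.00 = 32.42 kJ/mol; chair II is more stable.

32.42 kJ/mol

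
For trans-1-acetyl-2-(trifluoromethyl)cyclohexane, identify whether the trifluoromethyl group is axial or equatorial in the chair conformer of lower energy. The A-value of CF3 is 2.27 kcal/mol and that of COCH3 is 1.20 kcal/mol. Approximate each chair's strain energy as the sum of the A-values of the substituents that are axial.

C1 and C2 have opposite parity, so for the trans isomer the two substituents are e,e in one chair and a,a in the other.
Chair I (trifluoromethyl axial, acetyl axial): E = 3.47 kcal/mol.
Chair II (trifluoromethyl equatorial, acetyl equatorial): E = 0.00 kcal/mol.
Chair II is the more stable (lower-energy) conformer, and in that chair the trifluoromethyl group is equatorial.

equatorial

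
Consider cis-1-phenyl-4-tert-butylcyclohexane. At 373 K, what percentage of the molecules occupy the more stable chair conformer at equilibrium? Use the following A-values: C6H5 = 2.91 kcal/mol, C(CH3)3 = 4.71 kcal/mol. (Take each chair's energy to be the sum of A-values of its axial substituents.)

C1 and C4 have opposite parity, so for the cis isomer the two substituents are one axial and one equatorial in each chair.
Chair I (phenyl axial, tert-butyl equatorial): E = 2.91 kcal/mol; chair II (phenyl equatorial, tert-butyl axial): E = 4.71 kcal/mol.
ΔG = 1.80 kcal/mol between the two chairs.
K = exp(ΔG/RT) with R = 1.987×10⁻³ kcal mol⁻¹ K⁻¹ and T = 373 K gives K ≈ 11.3.
Fraction in the lower-energy chair = K/(K+1) = 91.9%.

91.9%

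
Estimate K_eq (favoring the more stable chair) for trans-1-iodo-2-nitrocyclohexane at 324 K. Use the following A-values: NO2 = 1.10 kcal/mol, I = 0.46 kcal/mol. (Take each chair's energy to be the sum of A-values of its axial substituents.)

K ≈ 11.3

C1 and C2 have opposite parity, so for the trans isomer the two substituents are e,e in one chair and a,a in the other.
Chair I (nitro axial, iodo axial): E = 1.56 kcal/mol; chair II (nitro equatorial, iodo equatorial): E = 0.00 kcal/mol.
ΔG = 1.56 kcal/mol between the two chairs.
K = exp(ΔG/RT) with R = 1.987×10⁻³ kcal mol⁻¹ K⁻¹ and T = 324 K gives K ≈ 11.3.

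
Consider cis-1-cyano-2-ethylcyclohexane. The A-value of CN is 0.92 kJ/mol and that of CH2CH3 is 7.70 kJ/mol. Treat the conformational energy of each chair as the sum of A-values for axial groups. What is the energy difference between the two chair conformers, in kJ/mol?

6.78 kJ/mol

C1 and C2 have opposite parity, so for the cis isomer the two substituents are one axial and one equatorial in each chair.
Chair I (cyano axial, ethyl equatorial): E = 0.92 kJ/mol.
Chair II (cyano equatorial, ethyl axial): E = 7.70 kJ/mol.
ΔE = 7.70 − 0.92 = 6.78 kJ/mol; chair I is more stable.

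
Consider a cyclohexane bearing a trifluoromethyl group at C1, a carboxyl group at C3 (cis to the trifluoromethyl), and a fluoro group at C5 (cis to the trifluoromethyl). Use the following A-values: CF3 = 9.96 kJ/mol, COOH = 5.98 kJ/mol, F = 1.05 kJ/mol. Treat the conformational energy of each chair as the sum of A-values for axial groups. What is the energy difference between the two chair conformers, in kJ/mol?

16.99 kJ/mol

Chair I (trifluoromethyl axial, carboxyl axial, fluoro axial): E = 16.99 kJ/mol.
Chair II (trifluoromethyl equatorial, carboxyl equatorial, fluoro equatorial): E = 0.00 kJ/mol.
ΔE = 16.99 − 0.00 = 16.99 kJ/mol; chair II is more stable.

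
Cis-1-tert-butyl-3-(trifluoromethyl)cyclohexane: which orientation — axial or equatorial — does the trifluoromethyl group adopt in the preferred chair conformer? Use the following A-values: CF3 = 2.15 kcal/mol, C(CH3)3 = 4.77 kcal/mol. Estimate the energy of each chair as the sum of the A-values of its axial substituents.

C1 and C3 have the same parity, so for the cis isomer the two substituents are e,e in one chair and a,a in the other.
Chair I (trifluoromethyl axial, tert-butyl axial): E = 6.92 kcal/mol.
Chair II (trifluoromethyl equatorial, tert-butyl equatorial): E = 0.00 kcal/mol.
Chair II is the more stable (lower-energy) conformer, and in that chair the trifluoromethyl group is equatorial.

equatorial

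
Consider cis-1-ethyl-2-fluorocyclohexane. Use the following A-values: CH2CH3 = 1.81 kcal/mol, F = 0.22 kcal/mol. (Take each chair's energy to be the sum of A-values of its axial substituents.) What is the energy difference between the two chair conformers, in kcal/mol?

C1 and C2 have opposite parity, so for the cis isomer the two substituents are one axial and one equatorial in each chair.
Chair I (ethyl axial, fluoro equatorial): E = 1.81 kcal/mol.
Chair II (ethyl equatorial, fluoro axial): E = 0.22 kcal/mol.
ΔE = 1.81 − 0.22 = 1.59 kcal/mol; chair II is more stable.

1.59 kcal/mol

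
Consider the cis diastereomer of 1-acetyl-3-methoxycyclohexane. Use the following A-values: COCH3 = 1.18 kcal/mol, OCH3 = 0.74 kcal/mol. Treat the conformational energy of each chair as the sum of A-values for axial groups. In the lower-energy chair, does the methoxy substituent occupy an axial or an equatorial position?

equatorial

C1 and C3 have the same parity, so for the cis isomer the two substituents are e,e in one chair and a,a in the other.
Chair I (acetyl axial, methoxy axial): E = 1.92 kcal/mol.
Chair II (acetyl equatorial, methoxy equatorial): E = 0.00 kcal/mol.
Chair II is the more stable (lower-energy) conformer, and in that chair the methoxy group is equatorial.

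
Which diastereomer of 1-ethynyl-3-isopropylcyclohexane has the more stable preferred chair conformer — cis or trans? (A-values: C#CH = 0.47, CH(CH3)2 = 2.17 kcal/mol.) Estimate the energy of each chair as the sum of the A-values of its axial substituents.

At 1,3 positions (parity same): cis → (e,e or a,a); trans → (a,e or e,a).
Best chair for cis: E = 0.00 kcal/mol; best chair for trans: E = 0.47 kcal/mol.
The cis isomer is lower by 0.47 kcal/mol.

cis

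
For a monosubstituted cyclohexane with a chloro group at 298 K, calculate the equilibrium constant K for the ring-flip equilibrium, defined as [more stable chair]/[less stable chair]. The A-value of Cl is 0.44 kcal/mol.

One chair has the chloro group axial (E = 0.44 kcal/mol) and the other has it equatorial (E = 0).
ΔG = 0.44 kcal/mol between the two chairs.
K = exp(ΔG/RT) with R = 1.987×10⁻³ kcal mol⁻¹ K⁻¹ and T = 298 K gives K ≈ 2.1.

K ≈ 2.10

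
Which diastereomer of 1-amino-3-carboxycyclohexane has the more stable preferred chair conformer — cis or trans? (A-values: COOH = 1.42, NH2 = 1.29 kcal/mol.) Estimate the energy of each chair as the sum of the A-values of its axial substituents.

At 1,3 positions (parity same): cis → (e,e or a,a); trans → (a,e or e,a).
Best chair for cis: E = 0.00 kcal/mol; best chair for trans: E = 1.29 kcal/mol.
The cis isomer is lower by 1.29 kcal/mol.

cis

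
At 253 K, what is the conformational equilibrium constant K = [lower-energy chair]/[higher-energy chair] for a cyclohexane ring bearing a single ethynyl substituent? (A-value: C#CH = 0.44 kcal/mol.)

One chair has the ethynyl group axial (E = 0.44 kcal/mol) and the other has it equatorial (E = 0).
ΔG = 0.44 kcal/mol between the two chairs.
K = exp(ΔG/RT) with R = 1.987×10⁻³ kcal mol⁻¹ K⁻¹ and T = 253 K gives K ≈ 2.4.

K ≈ 2.40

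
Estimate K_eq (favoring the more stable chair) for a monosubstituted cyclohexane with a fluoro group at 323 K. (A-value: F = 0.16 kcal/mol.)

One chair has the fluoro group axial (E = 0.16 kcal/mol) and the other has it equatorial (E = 0).
ΔG = 0.16 kcal/mol between the two chairs.
K = exp(ΔG/RT) with R = 1.987×10⁻³ kcal mol⁻¹ K⁻¹ and T = 323 K gives K ≈ 1.28.

K ≈ 1.28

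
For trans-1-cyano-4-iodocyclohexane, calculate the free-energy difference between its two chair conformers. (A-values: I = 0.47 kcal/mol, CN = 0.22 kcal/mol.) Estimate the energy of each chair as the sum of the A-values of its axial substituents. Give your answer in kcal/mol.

0.69 kcal/mol

C1 and C4 have opposite parity, so for the trans isomer the two substituents are e,e in one chair and a,a in the other.
Chair I (iodo axial, cyano axial): E = 0.69 kcal/mol.
Chair II (iodo equatorial, cyano equatorial): E = 0.00 kcal/mol.
ΔE = 0.69 − 0.00 = 0.69 kcal/mol; chair II is more stable.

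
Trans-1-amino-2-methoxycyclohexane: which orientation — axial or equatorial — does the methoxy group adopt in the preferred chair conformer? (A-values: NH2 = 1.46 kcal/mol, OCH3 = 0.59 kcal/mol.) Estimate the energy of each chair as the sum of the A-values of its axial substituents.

C1 and C2 have opposite parity, so for the trans isomer the two substituents are e,e in one chair and a,a in the other.
Chair I (amino axial, methoxy axial): E = 2.05 kcal/mol.
Chair II (amino equatorial, methoxy equatorial): E = 0.00 kcal/mol.
Chair II is the more stable (lower-energy) conformer, and in that chair the methoxy group is equatorial.

equatorial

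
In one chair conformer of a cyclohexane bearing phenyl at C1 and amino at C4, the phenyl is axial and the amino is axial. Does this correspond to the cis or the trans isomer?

trans

C1 and C4 have opposite parity, so their axial bonds point in opposite directions.
With opposite-parity carbons, two substituents on the same face are one axial and one equatorial; opposite faces give both axial or both equatorial.
Here the groups are axial/axial → opposite face → trans.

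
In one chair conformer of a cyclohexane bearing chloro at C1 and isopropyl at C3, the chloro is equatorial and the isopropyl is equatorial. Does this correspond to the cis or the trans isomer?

cis

C1 and C3 have the same parity, so their axial bonds point in the same direction.
With same-parity carbons, two substituents on the same face are both axial or both equatorial; opposite faces give one of each.
Here the groups are equatorial/equatorial → same face → cis.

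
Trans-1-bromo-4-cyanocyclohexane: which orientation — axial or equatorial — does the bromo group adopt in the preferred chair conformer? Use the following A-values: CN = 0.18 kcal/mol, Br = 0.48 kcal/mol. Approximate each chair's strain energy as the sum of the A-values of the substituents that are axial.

equatorial

C1 and C4 have opposite parity, so for the trans isomer the two substituents are e,e in one chair and a,a in the other.
Chair I (cyano axial, bromo axial): E = 0.66 kcal/mol.
Chair II (cyano equatorial, bromo equatorial): E = 0.00 kcal/mol.
Chair II is the more stable (lower-energy) conformer, and in that chair the bromo group is equatorial.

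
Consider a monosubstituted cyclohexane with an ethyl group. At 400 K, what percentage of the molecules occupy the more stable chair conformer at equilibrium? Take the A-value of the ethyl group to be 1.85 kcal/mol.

One chair has the ethyl group axial (E = 1.85 kcal/mol) and the other has it equatorial (E = 0).
ΔG = 1.85 kcal/mol between the two chairs.
K = exp(ΔG/RT) with R = 1.987×10⁻³ kcal mol⁻¹ K⁻¹ and T = 400 K gives K ≈ 10.3.
Fraction in the lower-energy chair = K/(K+1) = 91.1%.

91.1%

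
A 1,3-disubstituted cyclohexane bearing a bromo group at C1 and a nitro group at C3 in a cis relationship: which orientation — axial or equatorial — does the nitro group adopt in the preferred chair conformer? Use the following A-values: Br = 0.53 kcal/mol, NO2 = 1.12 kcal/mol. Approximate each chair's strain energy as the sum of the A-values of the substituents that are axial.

equatorial

C1 and C3 have the same parity, so for the cis isomer the two substituents are e,e in one chair and a,a in the other.
Chair I (bromo axial, nitro axial): E = 1.65 kcal/mol.
Chair II (bromo equatorial, nitro equatorial): E = 0.00 kcal/mol.
Chair II is the more stable (lower-energy) conformer, and in that chair the nitro group is equatorial.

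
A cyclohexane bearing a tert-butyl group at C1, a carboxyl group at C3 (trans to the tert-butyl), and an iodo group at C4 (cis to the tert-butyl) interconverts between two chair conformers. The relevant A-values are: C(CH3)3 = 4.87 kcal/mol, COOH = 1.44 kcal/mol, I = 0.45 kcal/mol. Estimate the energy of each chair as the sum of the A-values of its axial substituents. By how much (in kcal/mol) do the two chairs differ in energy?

Chair I (tert-butyl axial, carboxyl equatorial, iodo equatorial): E = 4.87 kcal/mol.
Chair II (tert-butyl equatorial, carboxyl axial, iodo axial): E = 1.89 kcal/mol.
ΔE = 4.87 − 1.89 = 2.98 kcal/mol; chair II is more stable.

2.98 kcal/mol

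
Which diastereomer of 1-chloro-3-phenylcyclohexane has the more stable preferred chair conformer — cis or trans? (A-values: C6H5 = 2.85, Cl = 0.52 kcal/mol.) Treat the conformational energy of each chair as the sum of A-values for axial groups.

At 1,3 positions (parity same): cis → (e,e or a,a); trans → (a,e or e,a).
Best chair for cis: E = 0.00 kcal/mol; best chair for trans: E = 0.52 kcal/mol.
The cis isomer is lower by 0.52 kcal/mol.

cis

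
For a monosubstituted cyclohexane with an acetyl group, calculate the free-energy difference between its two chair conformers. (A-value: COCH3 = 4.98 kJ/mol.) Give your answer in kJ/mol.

4.98 kJ/mol

A monosubstituted cyclohexane has one chair with the acetyl group axial (E = A = 4.98 kJ/mol) and one with it equatorial (E = 0).
ΔE = 4.98 − 0 = 4.98 kJ/mol.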